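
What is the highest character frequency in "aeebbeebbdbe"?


Input: aeebbeebbdbe
Character counts:
  'a': 1
  'b': 5
  'd': 1
  'e': 5
Maximum frequency: 5

5


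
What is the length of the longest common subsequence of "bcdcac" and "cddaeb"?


LCS of "bcdcac" and "cddaeb"
DP table:
           c    d    d    a    e    b
      0    0    0    0    0    0    0
  b   0    0    0    0    0    0    1
  c   0    1    1    1    1    1    1
  d   0    1    2    2    2    2    2
  c   0    1    2    2    2    2    2
  a   0    1    2    2    3    3    3
  c   0    1    2    2    3    3    3
LCS length = dp[6][6] = 3

3


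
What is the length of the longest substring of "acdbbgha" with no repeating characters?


Input: "acdbbgha"
Sliding window (track last position of each char):
  Position 0 ('a'): window [0,0] length 1 -- new best
  Position 1 ('c'): window [0,1] length 2 -- new best
  Position 2 ('d'): window [0,2] length 3 -- new best
  Position 3 ('b'): window [0,3] length 4 -- new best
  Position 4 ('b'): repeat (last at 3), move window start to 4
  Position 4 ('b'): window [4,4] length 1
  Position 5 ('g'): window [4,5] length 2
  Position 6 ('h'): window [4,6] length 3
  Position 7 ('a'): window [4,7] length 4
Longest substring with no repeats: "acdb" with length 4

4


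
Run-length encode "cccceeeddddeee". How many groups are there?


Input: cccceeeddddeee
Scanning for consecutive runs:
  Group 1: 'c' x 4 (positions 0-3)
  Group 2: 'e' x 3 (positions 4-6)
  Group 3: 'd' x 4 (positions 7-10)
  Group 4: 'e' x 3 (positions 11-13)
Total groups: 4

4


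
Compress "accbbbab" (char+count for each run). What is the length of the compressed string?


Input: accbbbab
Runs:
  'a' x 1 => "a1"
  'c' x 2 => "c2"
  'b' x 3 => "b3"
  'a' x 1 => "a1"
  'b' x 1 => "b1"
Compressed: "a1c2b3a1b1"
Compressed length: 10

10


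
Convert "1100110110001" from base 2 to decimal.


Input: "1100110110001" in base 2
Positional expansion:
  Digit '1' (value 1) x 2^12 = 4096
  Digit '1' (value 1) x 2^11 = 2048
  Digit '0' (value 0) x 2^10 = 0
  Digit '0' (value 0) x 2^9 = 0
  Digit '1' (value 1) x 2^8 = 256
  Digit '1' (value 1) x 2^7 = 128
  Digit '0' (value 0) x 2^6 = 0
  Digit '1' (value 1) x 2^5 = 32
  Digit '1' (value 1) x 2^4 = 16
  Digit '0' (value 0) x 2^3 = 0
  Digit '0' (value 0) x 2^2 = 0
  Digit '0' (value 0) x 2^1 = 0
  Digit '1' (value 1) x 2^0 = 1
Sum = 6577

6577


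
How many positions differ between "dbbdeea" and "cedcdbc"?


Comparing "dbbdeea" and "cedcdbc" position by position:
  Position 0: 'd' vs 'c' => DIFFER
  Position 1: 'b' vs 'e' => DIFFER
  Position 2: 'b' vs 'd' => DIFFER
  Position 3: 'd' vs 'c' => DIFFER
  Position 4: 'e' vs 'd' => DIFFER
  Position 5: 'e' vs 'b' => DIFFER
  Position 6: 'a' vs 'c' => DIFFER
Positions that differ: 7

7


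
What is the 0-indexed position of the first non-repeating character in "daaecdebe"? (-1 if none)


Input: daaecdebe
Character frequencies:
  'a': 2
  'b': 1
  'c': 1
  'd': 2
  'e': 3
Scanning left to right for freq == 1:
  Position 0 ('d'): freq=2, skip
  Position 1 ('a'): freq=2, skip
  Position 2 ('a'): freq=2, skip
  Position 3 ('e'): freq=3, skip
  Position 4 ('c'): unique! => answer = 4

4


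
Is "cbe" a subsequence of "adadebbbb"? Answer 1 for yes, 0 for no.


Check if "cbe" is a subsequence of "adadebbbb"
Greedy scan:
  Position 0 ('a'): no match needed
  Position 1 ('d'): no match needed
  Position 2 ('a'): no match needed
  Position 3 ('d'): no match needed
  Position 4 ('e'): no match needed
  Position 5 ('b'): no match needed
  Position 6 ('b'): no match needed
  Position 7 ('b'): no match needed
  Position 8 ('b'): no match needed
Only matched 0/3 characters => not a subsequence

0


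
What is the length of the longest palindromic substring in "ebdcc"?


Input: "ebdcc"
Checking substrings for palindromes:
  [3:5] "cc" (len 2) => palindrome
Longest palindromic substring: "cc" with length 2

2


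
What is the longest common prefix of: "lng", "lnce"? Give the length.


Words: lng, lnce
  Position 0: all 'l' => match
  Position 1: all 'n' => match
  Position 2: ('g', 'c') => mismatch, stop
LCP = "ln" (length 2)

2


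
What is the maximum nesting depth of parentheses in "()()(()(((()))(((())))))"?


Input: "()()(()(((()))(((())))))"
Tracking depth:
  Position 0 '(': depth becomes 1
  Position 1 ')': depth becomes 0
  Position 2 '(': depth becomes 1
  Position 3 ')': depth becomes 0
  Position 4 '(': depth becomes 1
  Position 5 '(': depth becomes 2
  Position 6 ')': depth becomes 1
  Position 7 '(': depth becomes 2
  Position 8 '(': depth becomes 3
  Position 9 '(': depth becomes 4
  Position 10 '(': depth becomes 5
  Position 11 ')': depth becomes 4
  Position 12 ')': depth becomes 3
  Position 13 ')': depth becomes 2
  Position 14 '(': depth becomes 3
  Position 15 '(': depth becomes 4
  Position 16 '(': depth becomes 5
  Position 17 '(': depth becomes 6
  Position 18 ')': depth becomes 5
  Position 19 ')': depth becomes 4
  Position 20 ')': depth becomes 3
  Position 21 ')': depth becomes 2
  Position 22 ')': depth becomes 1
  Position 23 ')': depth becomes 0
Maximum depth reached: 6

6


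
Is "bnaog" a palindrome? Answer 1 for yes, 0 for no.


Input: bnaog
Reversed: goanb
  Compare pos 0 ('b') with pos 4 ('g'): MISMATCH
  Compare pos 1 ('n') with pos 3 ('o'): MISMATCH
Result: not a palindrome

0


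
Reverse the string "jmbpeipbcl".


Input: jmbpeipbcl
Reading characters right to left:
  Position 9: 'l'
  Position 8: 'c'
  Position 7: 'b'
  Position 6: 'p'
  Position 5: 'i'
  Position 4: 'e'
  Position 3: 'p'
  Position 2: 'b'
  Position 1: 'm'
  Position 0: 'j'
Reversed: lcbpiepbmj

lcbpiepbmj


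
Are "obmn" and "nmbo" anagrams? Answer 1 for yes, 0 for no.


Strings: "obmn", "nmbo"
Sorted first:  bmno
Sorted second: bmno
Sorted forms match => anagrams

1


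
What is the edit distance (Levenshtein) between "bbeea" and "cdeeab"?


Computing edit distance: "bbeea" -> "cdeeab"
DP table:
           c    d    e    e    a    b
      0    1    2    3    4    5    6
  b   1    1    2    3    4    5    5
  b   2    2    2    3    4    5    5
  e   3    3    3    2    3    4    5
  e   4    4    4    3    2    3    4
  a   5    5    5    4    3    2    3
Edit distance = dp[5][6] = 3

3


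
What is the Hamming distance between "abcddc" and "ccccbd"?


Comparing "abcddc" and "ccccbd" position by position:
  Position 0: 'a' vs 'c' => differ
  Position 1: 'b' vs 'c' => differ
  Position 2: 'c' vs 'c' => same
  Position 3: 'd' vs 'c' => differ
  Position 4: 'd' vs 'b' => differ
  Position 5: 'c' vs 'd' => differ
Total differences (Hamming distance): 5

5


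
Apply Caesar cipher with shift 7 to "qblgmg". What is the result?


Caesar cipher: shift "qblgmg" by 7
  'q' (pos 16) + 7 = pos 23 = 'x'
  'b' (pos 1) + 7 = pos 8 = 'i'
  'l' (pos 11) + 7 = pos 18 = 's'
  'g' (pos 6) + 7 = pos 13 = 'n'
  'm' (pos 12) + 7 = pos 19 = 't'
  'g' (pos 6) + 7 = pos 13 = 'n'
Result: xisntn

xisntn


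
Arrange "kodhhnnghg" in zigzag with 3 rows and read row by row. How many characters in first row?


Zigzag "kodhhnnghg" into 3 rows:
Placing characters:
  'k' => row 0
  'o' => row 1
  'd' => row 2
  'h' => row 1
  'h' => row 0
  'n' => row 1
  'n' => row 2
  'g' => row 1
  'h' => row 0
  'g' => row 1
Rows:
  Row 0: "khh"
  Row 1: "ohngg"
  Row 2: "dn"
First row length: 3

3


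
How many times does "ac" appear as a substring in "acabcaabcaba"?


Searching for "ac" in "acabcaabcaba"
Scanning each position:
  Position 0: "ac" => MATCH
  Position 1: "ca" => no
  Position 2: "ab" => no
  Position 3: "bc" => no
  Position 4: "ca" => no
  Position 5: "aa" => no
  Position 6: "ab" => no
  Position 7: "bc" => no
  Position 8: "ca" => no
  Position 9: "ab" => no
  Position 10: "ba" => no
Total occurrences: 1

1


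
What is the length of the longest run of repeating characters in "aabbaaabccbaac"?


Input: "aabbaaabccbaac"
Scanning for longest run:
  Position 1 ('a'): continues run of 'a', length=2
  Position 2 ('b'): new char, reset run to 1
  Position 3 ('b'): continues run of 'b', length=2
  Position 4 ('a'): new char, reset run to 1
  Position 5 ('a'): continues run of 'a', length=2
  Position 6 ('a'): continues run of 'a', length=3
  Position 7 ('b'): new char, reset run to 1
  Position 8 ('c'): new char, reset run to 1
  Position 9 ('c'): continues run of 'c', length=2
  Position 10 ('b'): new char, reset run to 1
  Position 11 ('a'): new char, reset run to 1
  Position 12 ('a'): continues run of 'a', length=2
  Position 13 ('c'): new char, reset run to 1
Longest run: 'a' with length 3

3


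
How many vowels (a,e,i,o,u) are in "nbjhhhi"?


Input: nbjhhhi
Checking each character:
  'n' at position 0: consonant
  'b' at position 1: consonant
  'j' at position 2: consonant
  'h' at position 3: consonant
  'h' at position 4: consonant
  'h' at position 5: consonant
  'i' at position 6: vowel (running total: 1)
Total vowels: 1

1


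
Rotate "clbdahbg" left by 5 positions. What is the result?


Input: "clbdahbg", rotate left by 5
First 5 characters: "clbda"
Remaining characters: "hbg"
Concatenate remaining + first: "hbg" + "clbda" = "hbgclbda"

hbgclbda


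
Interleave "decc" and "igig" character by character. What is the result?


Interleaving "decc" and "igig":
  Position 0: 'd' from first, 'i' from second => "di"
  Position 1: 'e' from first, 'g' from second => "eg"
  Position 2: 'c' from first, 'i' from second => "ci"
  Position 3: 'c' from first, 'g' from second => "cg"
Result: diegcicg

diegcicg


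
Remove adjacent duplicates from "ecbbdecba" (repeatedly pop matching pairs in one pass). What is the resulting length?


Input: ecbbdecba
Stack-based adjacent duplicate removal:
  Read 'e': push. Stack: e
  Read 'c': push. Stack: ec
  Read 'b': push. Stack: ecb
  Read 'b': matches stack top 'b' => pop. Stack: ec
  Read 'd': push. Stack: ecd
  Read 'e': push. Stack: ecde
  Read 'c': push. Stack: ecdec
  Read 'b': push. Stack: ecdecb
  Read 'a': push. Stack: ecdecba
Final stack: "ecdecba" (length 7)

7


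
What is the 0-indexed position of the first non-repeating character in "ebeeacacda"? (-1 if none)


Input: ebeeacacda
Character frequencies:
  'a': 3
  'b': 1
  'c': 2
  'd': 1
  'e': 3
Scanning left to right for freq == 1:
  Position 0 ('e'): freq=3, skip
  Position 1 ('b'): unique! => answer = 1

1


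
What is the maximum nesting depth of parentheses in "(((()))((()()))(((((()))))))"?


Input: "(((()))((()()))(((((()))))))"
Tracking depth:
  Position 0 '(': depth becomes 1
  Position 1 '(': depth becomes 2
  Position 2 '(': depth becomes 3
  Position 3 '(': depth becomes 4
  Position 4 ')': depth becomes 3
  Position 5 ')': depth becomes 2
  Position 6 ')': depth becomes 1
  Position 7 '(': depth becomes 2
  Position 8 '(': depth becomes 3
  Position 9 '(': depth becomes 4
  Position 10 ')': depth becomes 3
  Position 11 '(': depth becomes 4
  Position 12 ')': depth becomes 3
  Position 13 ')': depth becomes 2
  Position 14 ')': depth becomes 1
  Position 15 '(': depth becomes 2
  Position 16 '(': depth becomes 3
  Position 17 '(': depth becomes 4
  Position 18 '(': depth becomes 5
  Position 19 '(': depth becomes 6
  Position 20 '(': depth becomes 7
  Position 21 ')': depth becomes 6
  Position 22 ')': depth becomes 5
  Position 23 ')': depth becomes 4
  Position 24 ')': depth becomes 3
  Position 25 ')': depth becomes 2
  Position 26 ')': depth becomes 1
  Position 27 ')': depth becomes 0
Maximum depth reached: 7

7


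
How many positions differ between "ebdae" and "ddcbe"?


Comparing "ebdae" and "ddcbe" position by position:
  Position 0: 'e' vs 'd' => DIFFER
  Position 1: 'b' vs 'd' => DIFFER
  Position 2: 'd' vs 'c' => DIFFER
  Position 3: 'a' vs 'b' => DIFFER
  Position 4: 'e' vs 'e' => same
Positions that differ: 4

4


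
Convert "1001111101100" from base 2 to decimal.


Input: "1001111101100" in base 2
Positional expansion:
  Digit '1' (value 1) x 2^12 = 4096
  Digit '0' (value 0) x 2^11 = 0
  Digit '0' (value 0) x 2^10 = 0
  Digit '1' (value 1) x 2^9 = 512
  Digit '1' (value 1) x 2^8 = 256
  Digit '1' (value 1) x 2^7 = 128
  Digit '1' (value 1) x 2^6 = 64
  Digit '1' (value 1) x 2^5 = 32
  Digit '0' (value 0) x 2^4 = 0
  Digit '1' (value 1) x 2^3 = 8
  Digit '1' (value 1) x 2^2 = 4
  Digit '0' (value 0) x 2^1 = 0
  Digit '0' (value 0) x 2^0 = 0
Sum = 5100

5100


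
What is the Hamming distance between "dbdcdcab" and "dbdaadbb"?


Comparing "dbdcdcab" and "dbdaadbb" position by position:
  Position 0: 'd' vs 'd' => same
  Position 1: 'b' vs 'b' => same
  Position 2: 'd' vs 'd' => same
  Position 3: 'c' vs 'a' => differ
  Position 4: 'd' vs 'a' => differ
  Position 5: 'c' vs 'd' => differ
  Position 6: 'a' vs 'b' => differ
  Position 7: 'b' vs 'b' => same
Total differences (Hamming distance): 4

4


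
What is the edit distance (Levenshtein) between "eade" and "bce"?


Computing edit distance: "eade" -> "bce"
DP table:
           b    c    e
      0    1    2    3
  e   1    1    2    2
  a   2    2    2    3
  d   3    3    3    3
  e   4    4    4    3
Edit distance = dp[4][3] = 3

3


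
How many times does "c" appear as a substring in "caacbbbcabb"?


Searching for "c" in "caacbbbcabb"
Scanning each position:
  Position 0: "c" => MATCH
  Position 1: "a" => no
  Position 2: "a" => no
  Position 3: "c" => MATCH
  Position 4: "b" => no
  Position 5: "b" => no
  Position 6: "b" => no
  Position 7: "c" => MATCH
  Position 8: "a" => no
  Position 9: "b" => no
  Position 10: "b" => no
Total occurrences: 3

3


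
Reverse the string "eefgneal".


Input: eefgneal
Reading characters right to left:
  Position 7: 'l'
  Position 6: 'a'
  Position 5: 'e'
  Position 4: 'n'
  Position 3: 'g'
  Position 2: 'f'
  Position 1: 'e'
  Position 0: 'e'
Reversed: laengfee

laengfee


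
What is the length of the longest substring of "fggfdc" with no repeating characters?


Input: "fggfdc"
Sliding window (track last position of each char):
  Position 0 ('f'): window [0,0] length 1 -- new best
  Position 1 ('g'): window [0,1] length 2 -- new best
  Position 2 ('g'): repeat (last at 1), move window start to 2
  Position 2 ('g'): window [2,2] length 1
  Position 3 ('f'): window [2,3] length 2
  Position 4 ('d'): window [2,4] length 3 -- new best
  Position 5 ('c'): window [2,5] length 4 -- new best
Longest substring with no repeats: "gfdc" with length 4

4


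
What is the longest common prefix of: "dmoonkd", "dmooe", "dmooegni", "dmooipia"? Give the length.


Words: dmoonkd, dmooe, dmooegni, dmooipia
  Position 0: all 'd' => match
  Position 1: all 'm' => match
  Position 2: all 'o' => match
  Position 3: all 'o' => match
  Position 4: ('n', 'e', 'e', 'i') => mismatch, stop
LCP = "dmoo" (length 4)

4


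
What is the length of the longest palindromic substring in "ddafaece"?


Input: "ddafaece"
Checking substrings for palindromes:
  [2:5] "afa" (len 3) => palindrome
  [5:8] "ece" (len 3) => palindrome
  [0:2] "dd" (len 2) => palindrome
Longest palindromic substring: "afa" with length 3

3


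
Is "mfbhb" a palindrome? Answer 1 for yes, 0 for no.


Input: mfbhb
Reversed: bhbfm
  Compare pos 0 ('m') with pos 4 ('b'): MISMATCH
  Compare pos 1 ('f') with pos 3 ('h'): MISMATCH
Result: not a palindrome

0


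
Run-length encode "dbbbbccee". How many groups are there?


Input: dbbbbccee
Scanning for consecutive runs:
  Group 1: 'd' x 1 (positions 0-0)
  Group 2: 'b' x 4 (positions 1-4)
  Group 3: 'c' x 2 (positions 5-6)
  Group 4: 'e' x 2 (positions 7-8)
Total groups: 4

4


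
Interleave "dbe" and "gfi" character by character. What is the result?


Interleaving "dbe" and "gfi":
  Position 0: 'd' from first, 'g' from second => "dg"
  Position 1: 'b' from first, 'f' from second => "bf"
  Position 2: 'e' from first, 'i' from second => "ei"
Result: dgbfei

dgbfei


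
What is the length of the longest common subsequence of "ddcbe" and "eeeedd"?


LCS of "ddcbe" and "eeeedd"
DP table:
           e    e    e    e    d    d
      0    0    0    0    0    0    0
  d   0    0    0    0    0    1    1
  d   0    0    0    0    0    1    2
  c   0    0    0    0    0    1    2
  b   0    0    0    0    0    1    2
  e   0    1    1    1    1    1    2
LCS length = dp[5][6] = 2

2


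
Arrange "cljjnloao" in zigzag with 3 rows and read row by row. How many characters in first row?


Zigzag "cljjnloao" into 3 rows:
Placing characters:
  'c' => row 0
  'l' => row 1
  'j' => row 2
  'j' => row 1
  'n' => row 0
  'l' => row 1
  'o' => row 2
  'a' => row 1
  'o' => row 0
Rows:
  Row 0: "cno"
  Row 1: "ljla"
  Row 2: "jo"
First row length: 3

3


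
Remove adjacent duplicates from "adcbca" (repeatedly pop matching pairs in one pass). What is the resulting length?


Input: adcbca
Stack-based adjacent duplicate removal:
  Read 'a': push. Stack: a
  Read 'd': push. Stack: ad
  Read 'c': push. Stack: adc
  Read 'b': push. Stack: adcb
  Read 'c': push. Stack: adcbc
  Read 'a': push. Stack: adcbca
Final stack: "adcbca" (length 6)

6


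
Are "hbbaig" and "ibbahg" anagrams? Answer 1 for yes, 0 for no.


Strings: "hbbaig", "ibbahg"
Sorted first:  abbghi
Sorted second: abbghi
Sorted forms match => anagrams

1


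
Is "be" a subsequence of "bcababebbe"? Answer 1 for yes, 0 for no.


Check if "be" is a subsequence of "bcababebbe"
Greedy scan:
  Position 0 ('b'): matches sub[0] = 'b'
  Position 1 ('c'): no match needed
  Position 2 ('a'): no match needed
  Position 3 ('b'): no match needed
  Position 4 ('a'): no match needed
  Position 5 ('b'): no match needed
  Position 6 ('e'): matches sub[1] = 'e'
  Position 7 ('b'): no match needed
  Position 8 ('b'): no match needed
  Position 9 ('e'): no match needed
All 2 characters matched => is a subsequence

1


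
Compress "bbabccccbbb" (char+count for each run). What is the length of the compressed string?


Input: bbabccccbbb
Runs:
  'b' x 2 => "b2"
  'a' x 1 => "a1"
  'b' x 1 => "b1"
  'c' x 4 => "c4"
  'b' x 3 => "b3"
Compressed: "b2a1b1c4b3"
Compressed length: 10

10


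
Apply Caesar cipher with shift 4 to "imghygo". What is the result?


Caesar cipher: shift "imghygo" by 4
  'i' (pos 8) + 4 = pos 12 = 'm'
  'm' (pos 12) + 4 = pos 16 = 'q'
  'g' (pos 6) + 4 = pos 10 = 'k'
  'h' (pos 7) + 4 = pos 11 = 'l'
  'y' (pos 24) + 4 = pos 2 = 'c'
  'g' (pos 6) + 4 = pos 10 = 'k'
  'o' (pos 14) + 4 = pos 18 = 's'
Result: mqklcks

mqklcks


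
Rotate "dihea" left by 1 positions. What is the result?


Input: "dihea", rotate left by 1
First 1 characters: "d"
Remaining characters: "ihea"
Concatenate remaining + first: "ihea" + "d" = "ihead"

ihead


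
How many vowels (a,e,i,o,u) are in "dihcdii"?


Input: dihcdii
Checking each character:
  'd' at position 0: consonant
  'i' at position 1: vowel (running total: 1)
  'h' at position 2: consonant
  'c' at position 3: consonant
  'd' at position 4: consonant
  'i' at position 5: vowel (running total: 2)
  'i' at position 6: vowel (running total: 3)
Total vowels: 3

3


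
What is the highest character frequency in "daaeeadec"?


Input: daaeeadec
Character counts:
  'a': 3
  'c': 1
  'd': 2
  'e': 3
Maximum frequency: 3

3


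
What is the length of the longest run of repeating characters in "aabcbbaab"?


Input: "aabcbbaab"
Scanning for longest run:
  Position 1 ('a'): continues run of 'a', length=2
  Position 2 ('b'): new char, reset run to 1
  Position 3 ('c'): new char, reset run to 1
  Position 4 ('b'): new char, reset run to 1
  Position 5 ('b'): continues run of 'b', length=2
  Position 6 ('a'): new char, reset run to 1
  Position 7 ('a'): continues run of 'a', length=2
  Position 8 ('b'): new char, reset run to 1
Longest run: 'a' with length 2

2


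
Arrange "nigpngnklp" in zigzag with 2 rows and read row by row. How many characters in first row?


Zigzag "nigpngnklp" into 2 rows:
Placing characters:
  'n' => row 0
  'i' => row 1
  'g' => row 0
  'p' => row 1
  'n' => row 0
  'g' => row 1
  'n' => row 0
  'k' => row 1
  'l' => row 0
  'p' => row 1
Rows:
  Row 0: "ngnnl"
  Row 1: "ipgkp"
First row length: 5

5


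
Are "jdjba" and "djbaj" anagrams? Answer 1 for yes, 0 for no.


Strings: "jdjba", "djbaj"
Sorted first:  abdjj
Sorted second: abdjj
Sorted forms match => anagrams

1


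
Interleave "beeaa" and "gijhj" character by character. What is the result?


Interleaving "beeaa" and "gijhj":
  Position 0: 'b' from first, 'g' from second => "bg"
  Position 1: 'e' from first, 'i' from second => "ei"
  Position 2: 'e' from first, 'j' from second => "ej"
  Position 3: 'a' from first, 'h' from second => "ah"
  Position 4: 'a' from first, 'j' from second => "aj"
Result: bgeiejahaj

bgeiejahaj


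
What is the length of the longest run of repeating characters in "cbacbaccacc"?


Input: "cbacbaccacc"
Scanning for longest run:
  Position 1 ('b'): new char, reset run to 1
  Position 2 ('a'): new char, reset run to 1
  Position 3 ('c'): new char, reset run to 1
  Position 4 ('b'): new char, reset run to 1
  Position 5 ('a'): new char, reset run to 1
  Position 6 ('c'): new char, reset run to 1
  Position 7 ('c'): continues run of 'c', length=2
  Position 8 ('a'): new char, reset run to 1
  Position 9 ('c'): new char, reset run to 1
  Position 10 ('c'): continues run of 'c', length=2
Longest run: 'c' with length 2

2


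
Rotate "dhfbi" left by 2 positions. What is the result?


Input: "dhfbi", rotate left by 2
First 2 characters: "dh"
Remaining characters: "fbi"
Concatenate remaining + first: "fbi" + "dh" = "fbidh"

fbidh


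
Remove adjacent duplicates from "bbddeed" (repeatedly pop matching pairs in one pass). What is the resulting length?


Input: bbddeed
Stack-based adjacent duplicate removal:
  Read 'b': push. Stack: b
  Read 'b': matches stack top 'b' => pop. Stack: (empty)
  Read 'd': push. Stack: d
  Read 'd': matches stack top 'd' => pop. Stack: (empty)
  Read 'e': push. Stack: e
  Read 'e': matches stack top 'e' => pop. Stack: (empty)
  Read 'd': push. Stack: d
Final stack: "d" (length 1)

1


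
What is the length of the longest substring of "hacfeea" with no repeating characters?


Input: "hacfeea"
Sliding window (track last position of each char):
  Position 0 ('h'): window [0,0] length 1 -- new best
  Position 1 ('a'): window [0,1] length 2 -- new best
  Position 2 ('c'): window [0,2] length 3 -- new best
  Position 3 ('f'): window [0,3] length 4 -- new best
  Position 4 ('e'): window [0,4] length 5 -- new best
  Position 5 ('e'): repeat (last at 4), move window start to 5
  Position 5 ('e'): window [5,5] length 1
  Position 6 ('a'): window [5,6] length 2
Longest substring with no repeats: "hacfe" with length 5

5


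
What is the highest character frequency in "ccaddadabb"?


Input: ccaddadabb
Character counts:
  'a': 3
  'b': 2
  'c': 2
  'd': 3
Maximum frequency: 3

3


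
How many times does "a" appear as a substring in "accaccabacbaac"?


Searching for "a" in "accaccabacbaac"
Scanning each position:
  Position 0: "a" => MATCH
  Position 1: "c" => no
  Position 2: "c" => no
  Position 3: "a" => MATCH
  Position 4: "c" => no
  Position 5: "c" => no
  Position 6: "a" => MATCH
  Position 7: "b" => no
  Position 8: "a" => MATCH
  Position 9: "c" => no
  Position 10: "b" => no
  Position 11: "a" => MATCH
  Position 12: "a" => MATCH
  Position 13: "c" => no
Total occurrences: 6

6


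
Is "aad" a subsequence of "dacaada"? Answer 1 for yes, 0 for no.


Check if "aad" is a subsequence of "dacaada"
Greedy scan:
  Position 0 ('d'): no match needed
  Position 1 ('a'): matches sub[0] = 'a'
  Position 2 ('c'): no match needed
  Position 3 ('a'): matches sub[1] = 'a'
  Position 4 ('a'): no match needed
  Position 5 ('d'): matches sub[2] = 'd'
  Position 6 ('a'): no match needed
All 3 characters matched => is a subsequence

1


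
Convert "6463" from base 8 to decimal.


Input: "6463" in base 8
Positional expansion:
  Digit '6' (value 6) x 8^3 = 3072
  Digit '4' (value 4) x 8^2 = 256
  Digit '6' (value 6) x 8^1 = 48
  Digit '3' (value 3) x 8^0 = 3
Sum = 3379

3379


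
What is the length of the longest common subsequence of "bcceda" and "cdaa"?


LCS of "bcceda" and "cdaa"
DP table:
           c    d    a    a
      0    0    0    0    0
  b   0    0    0    0    0
  c   0    1    1    1    1
  c   0    1    1    1    1
  e   0    1    1    1    1
  d   0    1    2    2    2
  a   0    1    2    3    3
LCS length = dp[6][4] = 3

3


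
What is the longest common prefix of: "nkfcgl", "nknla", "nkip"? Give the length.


Words: nkfcgl, nknla, nkip
  Position 0: all 'n' => match
  Position 1: all 'k' => match
  Position 2: ('f', 'n', 'i') => mismatch, stop
LCP = "nk" (length 2)

2


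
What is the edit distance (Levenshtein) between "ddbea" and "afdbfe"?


Computing edit distance: "ddbea" -> "afdbfe"
DP table:
           a    f    d    b    f    e
      0    1    2    3    4    5    6
  d   1    1    2    2    3    4    5
  d   2    2    2    2    3    4    5
  b   3    3    3    3    2    3    4
  e   4    4    4    4    3    3    3
  a   5    4    5    5    4    4    4
Edit distance = dp[5][6] = 4

4


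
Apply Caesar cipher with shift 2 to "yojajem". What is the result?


Caesar cipher: shift "yojajem" by 2
  'y' (pos 24) + 2 = pos 0 = 'a'
  'o' (pos 14) + 2 = pos 16 = 'q'
  'j' (pos 9) + 2 = pos 11 = 'l'
  'a' (pos 0) + 2 = pos 2 = 'c'
  'j' (pos 9) + 2 = pos 11 = 'l'
  'e' (pos 4) + 2 = pos 6 = 'g'
  'm' (pos 12) + 2 = pos 14 = 'o'
Result: aqlclgo

aqlclgo


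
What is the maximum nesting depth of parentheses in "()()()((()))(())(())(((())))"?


Input: "()()()((()))(())(())(((())))"
Tracking depth:
  Position 0 '(': depth becomes 1
  Position 1 ')': depth becomes 0
  Position 2 '(': depth becomes 1
  Position 3 ')': depth becomes 0
  Position 4 '(': depth becomes 1
  Position 5 ')': depth becomes 0
  Position 6 '(': depth becomes 1
  Position 7 '(': depth becomes 2
  Position 8 '(': depth becomes 3
  Position 9 ')': depth becomes 2
  Position 10 ')': depth becomes 1
  Position 11 ')': depth becomes 0
  Position 12 '(': depth becomes 1
  Position 13 '(': depth becomes 2
  Position 14 ')': depth becomes 1
  Position 15 ')': depth becomes 0
  Position 16 '(': depth becomes 1
  Position 17 '(': depth becomes 2
  Position 18 ')': depth becomes 1
  Position 19 ')': depth becomes 0
  Position 20 '(': depth becomes 1
  Position 21 '(': depth becomes 2
  Position 22 '(': depth becomes 3
  Position 23 '(': depth becomes 4
  Position 24 ')': depth becomes 3
  Position 25 ')': depth becomes 2
  Position 26 ')': depth becomes 1
  Position 27 ')': depth becomes 0
Maximum depth reached: 4

4


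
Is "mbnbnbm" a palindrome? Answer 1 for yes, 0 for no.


Input: mbnbnbm
Reversed: mbnbnbm
  Compare pos 0 ('m') with pos 6 ('m'): match
  Compare pos 1 ('b') with pos 5 ('b'): match
  Compare pos 2 ('n') with pos 4 ('n'): match
Result: palindrome

1


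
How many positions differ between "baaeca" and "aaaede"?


Comparing "baaeca" and "aaaede" position by position:
  Position 0: 'b' vs 'a' => DIFFER
  Position 1: 'a' vs 'a' => same
  Position 2: 'a' vs 'a' => same
  Position 3: 'e' vs 'e' => same
  Position 4: 'c' vs 'd' => DIFFER
  Position 5: 'a' vs 'e' => DIFFER
Positions that differ: 3

3


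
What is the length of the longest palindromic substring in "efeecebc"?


Input: "efeecebc"
Checking substrings for palindromes:
  [0:3] "efe" (len 3) => palindrome
  [3:6] "ece" (len 3) => palindrome
  [2:4] "ee" (len 2) => palindrome
Longest palindromic substring: "efe" with length 3

3


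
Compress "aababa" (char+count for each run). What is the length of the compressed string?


Input: aababa
Runs:
  'a' x 2 => "a2"
  'b' x 1 => "b1"
  'a' x 1 => "a1"
  'b' x 1 => "b1"
  'a' x 1 => "a1"
Compressed: "a2b1a1b1a1"
Compressed length: 10

10


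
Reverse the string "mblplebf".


Input: mblplebf
Reading characters right to left:
  Position 7: 'f'
  Position 6: 'b'
  Position 5: 'e'
  Position 4: 'l'
  Position 3: 'p'
  Position 2: 'l'
  Position 1: 'b'
  Position 0: 'm'
Reversed: fbelplbm

fbelplbm


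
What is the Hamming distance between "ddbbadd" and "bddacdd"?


Comparing "ddbbadd" and "bddacdd" position by position:
  Position 0: 'd' vs 'b' => differ
  Position 1: 'd' vs 'd' => same
  Position 2: 'b' vs 'd' => differ
  Position 3: 'b' vs 'a' => differ
  Position 4: 'a' vs 'c' => differ
  Position 5: 'd' vs 'd' => same
  Position 6: 'd' vs 'd' => same
Total differences (Hamming distance): 4

4


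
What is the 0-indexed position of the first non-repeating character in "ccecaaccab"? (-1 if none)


Input: ccecaaccab
Character frequencies:
  'a': 3
  'b': 1
  'c': 5
  'e': 1
Scanning left to right for freq == 1:
  Position 0 ('c'): freq=5, skip
  Position 1 ('c'): freq=5, skip
  Position 2 ('e'): unique! => answer = 2

2


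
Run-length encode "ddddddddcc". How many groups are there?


Input: ddddddddcc
Scanning for consecutive runs:
  Group 1: 'd' x 8 (positions 0-7)
  Group 2: 'c' x 2 (positions 8-9)
Total groups: 2

2


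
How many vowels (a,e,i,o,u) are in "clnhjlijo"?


Input: clnhjlijo
Checking each character:
  'c' at position 0: consonant
  'l' at position 1: consonant
  'n' at position 2: consonant
  'h' at position 3: consonant
  'j' at position 4: consonant
  'l' at position 5: consonant
  'i' at position 6: vowel (running total: 1)
  'j' at position 7: consonant
  'o' at position 8: vowel (running total: 2)
Total vowels: 2

2


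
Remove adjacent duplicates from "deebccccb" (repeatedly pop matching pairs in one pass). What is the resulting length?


Input: deebccccb
Stack-based adjacent duplicate removal:
  Read 'd': push. Stack: d
  Read 'e': push. Stack: de
  Read 'e': matches stack top 'e' => pop. Stack: d
  Read 'b': push. Stack: db
  Read 'c': push. Stack: dbc
  Read 'c': matches stack top 'c' => pop. Stack: db
  Read 'c': push. Stack: dbc
  Read 'c': matches stack top 'c' => pop. Stack: db
  Read 'b': matches stack top 'b' => pop. Stack: d
Final stack: "d" (length 1)

1


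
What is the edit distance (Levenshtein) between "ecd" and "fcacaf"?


Computing edit distance: "ecd" -> "fcacaf"
DP table:
           f    c    a    c    a    f
      0    1    2    3    4    5    6
  e   1    1    2    3    4    5    6
  c   2    2    1    2    3    4    5
  d   3    3    2    2    3    4    5
Edit distance = dp[3][6] = 5

5


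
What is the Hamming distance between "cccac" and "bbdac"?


Comparing "cccac" and "bbdac" position by position:
  Position 0: 'c' vs 'b' => differ
  Position 1: 'c' vs 'b' => differ
  Position 2: 'c' vs 'd' => differ
  Position 3: 'a' vs 'a' => same
  Position 4: 'c' vs 'c' => same
Total differences (Hamming distance): 3

3


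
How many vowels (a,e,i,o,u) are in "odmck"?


Input: odmck
Checking each character:
  'o' at position 0: vowel (running total: 1)
  'd' at position 1: consonant
  'm' at position 2: consonant
  'c' at position 3: consonant
  'k' at position 4: consonant
Total vowels: 1

1


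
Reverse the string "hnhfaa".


Input: hnhfaa
Reading characters right to left:
  Position 5: 'a'
  Position 4: 'a'
  Position 3: 'f'
  Position 2: 'h'
  Position 1: 'n'
  Position 0: 'h'
Reversed: aafhnh

aafhnh


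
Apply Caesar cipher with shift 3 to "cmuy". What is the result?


Caesar cipher: shift "cmuy" by 3
  'c' (pos 2) + 3 = pos 5 = 'f'
  'm' (pos 12) + 3 = pos 15 = 'p'
  'u' (pos 20) + 3 = pos 23 = 'x'
  'y' (pos 24) + 3 = pos 1 = 'b'
Result: fpxb

fpxb


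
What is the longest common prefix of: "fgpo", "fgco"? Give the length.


Words: fgpo, fgco
  Position 0: all 'f' => match
  Position 1: all 'g' => match
  Position 2: ('p', 'c') => mismatch, stop
LCP = "fg" (length 2)

2


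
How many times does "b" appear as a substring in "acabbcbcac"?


Searching for "b" in "acabbcbcac"
Scanning each position:
  Position 0: "a" => no
  Position 1: "c" => no
  Position 2: "a" => no
  Position 3: "b" => MATCH
  Position 4: "b" => MATCH
  Position 5: "c" => no
  Position 6: "b" => MATCH
  Position 7: "c" => no
  Position 8: "a" => no
  Position 9: "c" => no
Total occurrences: 3

3


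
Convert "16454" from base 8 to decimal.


Input: "16454" in base 8
Positional expansion:
  Digit '1' (value 1) x 8^4 = 4096
  Digit '6' (value 6) x 8^3 = 3072
  Digit '4' (value 4) x 8^2 = 256
  Digit '5' (value 5) x 8^1 = 40
  Digit '4' (value 4) x 8^0 = 4
Sum = 7468

7468


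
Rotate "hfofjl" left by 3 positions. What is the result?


Input: "hfofjl", rotate left by 3
First 3 characters: "hfo"
Remaining characters: "fjl"
Concatenate remaining + first: "fjl" + "hfo" = "fjlhfo"

fjlhfo


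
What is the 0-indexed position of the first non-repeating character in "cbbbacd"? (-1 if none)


Input: cbbbacd
Character frequencies:
  'a': 1
  'b': 3
  'c': 2
  'd': 1
Scanning left to right for freq == 1:
  Position 0 ('c'): freq=2, skip
  Position 1 ('b'): freq=3, skip
  Position 2 ('b'): freq=3, skip
  Position 3 ('b'): freq=3, skip
  Position 4 ('a'): unique! => answer = 4

4


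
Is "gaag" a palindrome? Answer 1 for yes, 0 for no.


Input: gaag
Reversed: gaag
  Compare pos 0 ('g') with pos 3 ('g'): match
  Compare pos 1 ('a') with pos 2 ('a'): match
Result: palindrome

1


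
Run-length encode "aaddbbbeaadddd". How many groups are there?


Input: aaddbbbeaadddd
Scanning for consecutive runs:
  Group 1: 'a' x 2 (positions 0-1)
  Group 2: 'd' x 2 (positions 2-3)
  Group 3: 'b' x 3 (positions 4-6)
  Group 4: 'e' x 1 (positions 7-7)
  Group 5: 'a' x 2 (positions 8-9)
  Group 6: 'd' x 4 (positions 10-13)
Total groups: 6

6


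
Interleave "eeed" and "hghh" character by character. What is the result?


Interleaving "eeed" and "hghh":
  Position 0: 'e' from first, 'h' from second => "eh"
  Position 1: 'e' from first, 'g' from second => "eg"
  Position 2: 'e' from first, 'h' from second => "eh"
  Position 3: 'd' from first, 'h' from second => "dh"
Result: ehegehdh

ehegehdh


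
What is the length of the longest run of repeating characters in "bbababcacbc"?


Input: "bbababcacbc"
Scanning for longest run:
  Position 1 ('b'): continues run of 'b', length=2
  Position 2 ('a'): new char, reset run to 1
  Position 3 ('b'): new char, reset run to 1
  Position 4 ('a'): new char, reset run to 1
  Position 5 ('b'): new char, reset run to 1
  Position 6 ('c'): new char, reset run to 1
  Position 7 ('a'): new char, reset run to 1
  Position 8 ('c'): new char, reset run to 1
  Position 9 ('b'): new char, reset run to 1
  Position 10 ('c'): new char, reset run to 1
Longest run: 'b' with length 2

2


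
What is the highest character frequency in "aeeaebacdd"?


Input: aeeaebacdd
Character counts:
  'a': 3
  'b': 1
  'c': 1
  'd': 2
  'e': 3
Maximum frequency: 3

3


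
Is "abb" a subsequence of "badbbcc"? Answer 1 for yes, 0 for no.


Check if "abb" is a subsequence of "badbbcc"
Greedy scan:
  Position 0 ('b'): no match needed
  Position 1 ('a'): matches sub[0] = 'a'
  Position 2 ('d'): no match needed
  Position 3 ('b'): matches sub[1] = 'b'
  Position 4 ('b'): matches sub[2] = 'b'
  Position 5 ('c'): no match needed
  Position 6 ('c'): no match needed
All 3 characters matched => is a subsequence

1


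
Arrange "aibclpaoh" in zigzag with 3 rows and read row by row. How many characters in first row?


Zigzag "aibclpaoh" into 3 rows:
Placing characters:
  'a' => row 0
  'i' => row 1
  'b' => row 2
  'c' => row 1
  'l' => row 0
  'p' => row 1
  'a' => row 2
  'o' => row 1
  'h' => row 0
Rows:
  Row 0: "alh"
  Row 1: "icpo"
  Row 2: "ba"
First row length: 3

3


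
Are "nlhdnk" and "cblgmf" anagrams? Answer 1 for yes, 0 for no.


Strings: "nlhdnk", "cblgmf"
Sorted first:  dhklnn
Sorted second: bcfglm
Differ at position 0: 'd' vs 'b' => not anagrams

0


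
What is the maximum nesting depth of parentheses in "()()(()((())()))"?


Input: "()()(()((())()))"
Tracking depth:
  Position 0 '(': depth becomes 1
  Position 1 ')': depth becomes 0
  Position 2 '(': depth becomes 1
  Position 3 ')': depth becomes 0
  Position 4 '(': depth becomes 1
  Position 5 '(': depth becomes 2
  Position 6 ')': depth becomes 1
  Position 7 '(': depth becomes 2
  Position 8 '(': depth becomes 3
  Position 9 '(': depth becomes 4
  Position 10 ')': depth becomes 3
  Position 11 ')': depth becomes 2
  Position 12 '(': depth becomes 3
  Position 13 ')': depth becomes 2
  Position 14 ')': depth becomes 1
  Position 15 ')': depth becomes 0
Maximum depth reached: 4

4


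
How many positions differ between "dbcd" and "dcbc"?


Comparing "dbcd" and "dcbc" position by position:
  Position 0: 'd' vs 'd' => same
  Position 1: 'b' vs 'c' => DIFFER
  Position 2: 'c' vs 'b' => DIFFER
  Position 3: 'd' vs 'c' => DIFFER
Positions that differ: 3

3


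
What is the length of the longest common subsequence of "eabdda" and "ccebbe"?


LCS of "eabdda" and "ccebbe"
DP table:
           c    c    e    b    b    e
      0    0    0    0    0    0    0
  e   0    0    0    1    1    1    1
  a   0    0    0    1    1    1    1
  b   0    0    0    1    2    2    2
  d   0    0    0    1    2    2    2
  d   0    0    0    1    2    2    2
  a   0    0    0    1    2    2    2
LCS length = dp[6][6] = 2

2


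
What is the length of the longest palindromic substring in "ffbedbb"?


Input: "ffbedbb"
Checking substrings for palindromes:
  [0:2] "ff" (len 2) => palindrome
  [5:7] "bb" (len 2) => palindrome
Longest palindromic substring: "ff" with length 2

2


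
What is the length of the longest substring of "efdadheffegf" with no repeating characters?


Input: "efdadheffegf"
Sliding window (track last position of each char):
  Position 0 ('e'): window [0,0] length 1 -- new best
  Position 1 ('f'): window [0,1] length 2 -- new best
  Position 2 ('d'): window [0,2] length 3 -- new best
  Position 3 ('a'): window [0,3] length 4 -- new best
  Position 4 ('d'): repeat (last at 2), move window start to 3
  Position 4 ('d'): window [3,4] length 2
  Position 5 ('h'): window [3,5] length 3
  Position 6 ('e'): window [3,6] length 4
  Position 7 ('f'): window [3,7] length 5 -- new best
  Position 8 ('f'): repeat (last at 7), move window start to 8
  Position 8 ('f'): window [8,8] length 1
  Position 9 ('e'): window [8,9] length 2
  Position 10 ('g'): window [8,10] length 3
  Position 11 ('f'): repeat (last at 8), move window start to 9
  Position 11 ('f'): window [9,11] length 3
Longest substring with no repeats: "adhef" with length 5

5


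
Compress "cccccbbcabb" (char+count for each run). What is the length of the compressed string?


Input: cccccbbcabb
Runs:
  'c' x 5 => "c5"
  'b' x 2 => "b2"
  'c' x 1 => "c1"
  'a' x 1 => "a1"
  'b' x 2 => "b2"
Compressed: "c5b2c1a1b2"
Compressed length: 10

10


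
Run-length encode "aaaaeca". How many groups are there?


Input: aaaaeca
Scanning for consecutive runs:
  Group 1: 'a' x 4 (positions 0-3)
  Group 2: 'e' x 1 (positions 4-4)
  Group 3: 'c' x 1 (positions 5-5)
  Group 4: 'a' x 1 (positions 6-6)
Total groups: 4

4


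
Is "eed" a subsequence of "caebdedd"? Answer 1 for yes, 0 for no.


Check if "eed" is a subsequence of "caebdedd"
Greedy scan:
  Position 0 ('c'): no match needed
  Position 1 ('a'): no match needed
  Position 2 ('e'): matches sub[0] = 'e'
  Position 3 ('b'): no match needed
  Position 4 ('d'): no match needed
  Position 5 ('e'): matches sub[1] = 'e'
  Position 6 ('d'): matches sub[2] = 'd'
  Position 7 ('d'): no match needed
All 3 characters matched => is a subsequence

1


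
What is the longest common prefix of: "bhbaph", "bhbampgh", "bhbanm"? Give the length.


Words: bhbaph, bhbampgh, bhbanm
  Position 0: all 'b' => match
  Position 1: all 'h' => match
  Position 2: all 'b' => match
  Position 3: all 'a' => match
  Position 4: ('p', 'm', 'n') => mismatch, stop
LCP = "bhba" (length 4)

4


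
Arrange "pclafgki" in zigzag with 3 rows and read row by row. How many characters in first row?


Zigzag "pclafgki" into 3 rows:
Placing characters:
  'p' => row 0
  'c' => row 1
  'l' => row 2
  'a' => row 1
  'f' => row 0
  'g' => row 1
  'k' => row 2
  'i' => row 1
Rows:
  Row 0: "pf"
  Row 1: "cagi"
  Row 2: "lk"
First row length: 2

2
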